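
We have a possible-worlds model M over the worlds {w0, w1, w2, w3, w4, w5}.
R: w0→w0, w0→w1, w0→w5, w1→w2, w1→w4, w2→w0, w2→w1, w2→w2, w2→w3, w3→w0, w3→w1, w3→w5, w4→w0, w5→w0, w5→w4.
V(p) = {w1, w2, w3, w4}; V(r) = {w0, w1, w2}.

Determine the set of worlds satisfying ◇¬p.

w0, w2, w3, w4, w5

Let φ = ◇¬p. Evaluate φ at each world:
  w0 (successors {w0, w1, w5}): φ is true.
  w1 (successors {w2, w4}): φ is false.
  w2 (successors {w0, w1, w2, w3}): φ is true.
  w3 (successors {w0, w1, w5}): φ is true.
  w4 (successors {w0}): φ is true.
  w5 (successors {w0, w4}): φ is true.
For instance, at w3:
  At w3: ◇¬p requires ¬p at some successor in {w0, w1, w5}.
    ¬p holds at w0, so ◇¬p is true at w3.
Satisfying worlds: {w0, w2, w3, w4, w5}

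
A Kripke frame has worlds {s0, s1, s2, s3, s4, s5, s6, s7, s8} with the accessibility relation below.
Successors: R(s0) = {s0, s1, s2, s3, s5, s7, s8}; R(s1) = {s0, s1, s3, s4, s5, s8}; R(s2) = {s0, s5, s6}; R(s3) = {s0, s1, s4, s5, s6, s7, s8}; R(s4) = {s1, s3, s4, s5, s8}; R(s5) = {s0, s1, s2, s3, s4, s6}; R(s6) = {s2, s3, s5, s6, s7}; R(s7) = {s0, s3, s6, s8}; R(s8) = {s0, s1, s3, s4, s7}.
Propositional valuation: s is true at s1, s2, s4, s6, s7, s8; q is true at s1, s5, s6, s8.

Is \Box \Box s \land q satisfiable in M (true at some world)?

Let φ = \Box \Box s \land q. Evaluate φ at each world:
  s0 (successors {s0, s1, s2, s3, s5, s7, s8}): φ is false.
  s1 (successors {s0, s1, s3, s4, s5, s8}): φ is false.
  s2 (successors {s0, s5, s6}): φ is false.
  s3 (successors {s0, s1, s4, s5, s6, s7, s8}): φ is false.
  s4 (successors {s1, s3, s4, s5, s8}): φ is false.
  s5 (successors {s0, s1, s2, s3, s4, s6}): φ is false.
  s6 (successors {s2, s3, s5, s6, s7}): φ is false.
  s7 (successors {s0, s3, s6, s8}): φ is false.
  s8 (successors {s0, s1, s3, s4, s7}): φ is false.
For instance, at s1:
  At s1: \Box \Box s is false, q is true, so \Box \Box s \land q is false.
    At s1: \Box \Box s requires \Box s at every successor {s0, s1, s3, s4, s5, s8}.
      \Box s fails at s0, so \Box \Box s is false at s1.

No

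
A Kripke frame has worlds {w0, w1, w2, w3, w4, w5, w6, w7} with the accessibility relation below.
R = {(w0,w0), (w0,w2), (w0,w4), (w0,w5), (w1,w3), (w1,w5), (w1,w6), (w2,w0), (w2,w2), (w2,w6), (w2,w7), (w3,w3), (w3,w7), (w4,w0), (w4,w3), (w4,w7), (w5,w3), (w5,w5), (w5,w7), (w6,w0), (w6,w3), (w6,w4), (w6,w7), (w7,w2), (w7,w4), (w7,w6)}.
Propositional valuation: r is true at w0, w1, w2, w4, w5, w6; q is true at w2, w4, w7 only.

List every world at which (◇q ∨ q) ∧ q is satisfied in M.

w2, w4, w7

Let φ = (◇q ∨ q) ∧ q. Evaluate φ at each world:
  w0 (successors {w0, w2, w4, w5}): φ is false.
  w1 (successors {w3, w5, w6}): φ is false.
  w2 (successors {w0, w2, w6, w7}): φ is true.
  w3 (successors {w3, w7}): φ is false.
  w4 (successors {w0, w3, w7}): φ is true.
  w5 (successors {w3, w5, w7}): φ is false.
  w6 (successors {w0, w3, w4, w7}): φ is false.
  w7 (successors {w2, w4, w6}): φ is true.
For instance, at w5:
  At w5: ◇q ∨ q is true, q is false, so (◇q ∨ q) ∧ q is false.
    At w5: ◇q is true, q is false, so ◇q ∨ q is true.
      At w5: ◇q requires q at some successor in {w3, w5, w7}.
        q holds at w7, so ◇q is true at w5.
Satisfying worlds: {w2, w4, w7}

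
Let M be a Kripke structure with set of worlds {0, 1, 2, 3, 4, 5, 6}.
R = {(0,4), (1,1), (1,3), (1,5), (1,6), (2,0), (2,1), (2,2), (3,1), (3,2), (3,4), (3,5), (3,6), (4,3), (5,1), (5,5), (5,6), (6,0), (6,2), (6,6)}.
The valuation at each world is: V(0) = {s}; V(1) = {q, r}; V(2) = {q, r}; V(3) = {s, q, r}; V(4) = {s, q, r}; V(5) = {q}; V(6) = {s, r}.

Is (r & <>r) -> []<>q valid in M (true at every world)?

Yes

Let φ = (r & <>r) -> []<>q. Evaluate φ at each world:
  0 (successors {4}): φ is true.
  1 (successors {1, 3, 5, 6}): φ is true.
  2 (successors {0, 1, 2}): φ is true.
  3 (successors {1, 2, 4, 5, 6}): φ is true.
  4 (successors {3}): φ is true.
  5 (successors {1, 5, 6}): φ is true.
  6 (successors {0, 2, 6}): φ is true.
For instance, at 5:
  At 5: r & <>r is false, []<>q is true, so (r & <>r) -> []<>q is true.
    At 5: r is false, <>r is true, so r & <>r is false.
      At 5: <>r requires r at some successor in {1, 5, 6}.
        r holds at 1, so <>r is true at 5.
    At 5: []<>q requires <>q at every successor {1, 5, 6}.
      At 1: <>q is true.
      At 5: <>q is true.
      At 6: <>q is true.
    So []<>q is true at 5.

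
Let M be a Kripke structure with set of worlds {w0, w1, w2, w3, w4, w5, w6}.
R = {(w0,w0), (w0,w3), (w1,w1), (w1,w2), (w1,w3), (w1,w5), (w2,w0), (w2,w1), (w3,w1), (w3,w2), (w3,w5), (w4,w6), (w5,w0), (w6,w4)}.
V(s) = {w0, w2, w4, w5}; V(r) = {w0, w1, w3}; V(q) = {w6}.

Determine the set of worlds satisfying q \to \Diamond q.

Recall that \Diamond ψ holds at a world iff ψ holds at some accessible world.
Let φ = q \to \Diamond q. Evaluate φ at each world:
  w0 (successors {w0, w3}): φ is true.
  w1 (successors {w1, w2, w3, w5}): φ is true.
  w2 (successors {w0, w1}): φ is true.
  w3 (successors {w1, w2, w5}): φ is true.
  w4 (successors {w6}): φ is true.
  w5 (successors {w0}): φ is true.
  w6 (successors {w4}): φ is false.
For instance, at w1:
  At w1: q is false, \Diamond q is false, so q \to \Diamond q is true.
    At w1: \Diamond q requires q at some successor in {w1, w2, w3, w5}.
      At w1: q is false.
      At w2: q is false.
      At w3: q is false.
      At w5: q is false.
    So \Diamond q is false at w1.
Satisfying worlds: {w0, w1, w2, w3, w4, w5}

w0, w1, w2, w3, w4, w5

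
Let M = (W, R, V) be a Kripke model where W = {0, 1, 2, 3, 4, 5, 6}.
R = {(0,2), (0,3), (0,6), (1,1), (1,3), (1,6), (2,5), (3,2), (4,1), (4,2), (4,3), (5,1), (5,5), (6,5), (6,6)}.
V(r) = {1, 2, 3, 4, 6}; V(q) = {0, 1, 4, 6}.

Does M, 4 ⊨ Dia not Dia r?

At 4: Dia not Dia r requires not Dia r at some successor in {1, 2, 3}.
  not Dia r holds at 2, so Dia not Dia r is true at 4.
    At 2: Dia r is false, so not Dia r is true.
      At 2: Dia r requires r at some successor in {5}.
        At 5: r is false.
      So Dia r is false at 2.

Yes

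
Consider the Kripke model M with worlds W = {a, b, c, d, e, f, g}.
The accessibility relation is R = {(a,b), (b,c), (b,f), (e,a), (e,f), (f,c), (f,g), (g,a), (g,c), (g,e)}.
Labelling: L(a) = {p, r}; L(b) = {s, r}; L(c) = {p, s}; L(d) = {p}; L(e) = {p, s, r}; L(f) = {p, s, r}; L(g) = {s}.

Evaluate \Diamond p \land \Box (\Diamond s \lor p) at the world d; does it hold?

Recall that \Box ψ holds at a world iff ψ holds at every accessible world, and \Diamond ψ holds iff ψ holds at some accessible world.
At d: \Diamond p is false, \Box (\Diamond s \lor p) is true, so \Diamond p \land \Box (\Diamond s \lor p) is false.
  At d: no accessible worlds, so \Diamond p is false.
  At d: no accessible worlds, so \Box (\Diamond s \lor p) holds vacuously.

No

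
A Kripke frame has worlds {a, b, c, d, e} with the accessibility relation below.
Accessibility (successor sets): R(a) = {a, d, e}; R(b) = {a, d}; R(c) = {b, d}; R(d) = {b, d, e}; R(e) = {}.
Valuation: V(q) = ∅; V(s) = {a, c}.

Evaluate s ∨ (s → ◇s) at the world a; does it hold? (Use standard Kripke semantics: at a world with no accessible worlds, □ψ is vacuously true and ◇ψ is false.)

Yes

At a: s is true, s → ◇s is true, so s ∨ (s → ◇s) is true.
  At a: s is true, ◇s is true, so s → ◇s is true.
    At a: ◇s requires s at some successor in {a, d, e}.
      s holds at a, so ◇s is true at a.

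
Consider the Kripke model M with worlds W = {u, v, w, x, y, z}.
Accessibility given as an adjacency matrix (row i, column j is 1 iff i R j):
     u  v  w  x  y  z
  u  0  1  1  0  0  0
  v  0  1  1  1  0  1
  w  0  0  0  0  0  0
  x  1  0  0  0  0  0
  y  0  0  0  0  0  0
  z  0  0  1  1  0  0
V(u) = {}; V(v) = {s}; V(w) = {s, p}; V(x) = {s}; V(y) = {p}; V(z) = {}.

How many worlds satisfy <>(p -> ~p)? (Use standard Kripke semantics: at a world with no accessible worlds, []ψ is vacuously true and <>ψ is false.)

4

Let φ = <>(p -> ~p). Evaluate φ at each world:
  u (successors {v, w}): φ is true.
  v (successors {v, w, x, z}): φ is true.
  w (successors ∅): φ is false.
  x (successors {u}): φ is true.
  y (successors ∅): φ is false.
  z (successors {w, x}): φ is true.
For instance, at z:
  At z: <>(p -> ~p) requires p -> ~p at some successor in {w, x}.
    p -> ~p holds at x, so <>(p -> ~p) is true at z.
Satisfying worlds: {u, v, x, z}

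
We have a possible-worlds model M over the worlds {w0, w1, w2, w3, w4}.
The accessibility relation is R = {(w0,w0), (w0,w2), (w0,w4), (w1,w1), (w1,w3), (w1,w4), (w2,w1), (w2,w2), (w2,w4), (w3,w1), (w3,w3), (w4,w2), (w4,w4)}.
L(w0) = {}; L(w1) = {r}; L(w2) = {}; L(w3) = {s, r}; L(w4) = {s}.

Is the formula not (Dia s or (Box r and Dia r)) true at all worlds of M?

Let φ = not (Dia s or (Box r and Dia r)). Evaluate φ at each world:
  w0 (successors {w0, w2, w4}): φ is false.
  w1 (successors {w1, w3, w4}): φ is false.
  w2 (successors {w1, w2, w4}): φ is false.
  w3 (successors {w1, w3}): φ is false.
  w4 (successors {w2, w4}): φ is false.
Detail at w0 (counterexample):
  At w0: Dia s or (Box r and Dia r) is true, so not (Dia s or (Box r and Dia r)) is false.
    At w0: Dia s is true, Box r and Dia r is false, so Dia s or (Box r and Dia r) is true.
      At w0: Dia s requires s at some successor in {w0, w2, w4}.
        s holds at w4, so Dia s is true at w0.
      At w0: Box r is false, Dia r is false, so Box r and Dia r is false.

No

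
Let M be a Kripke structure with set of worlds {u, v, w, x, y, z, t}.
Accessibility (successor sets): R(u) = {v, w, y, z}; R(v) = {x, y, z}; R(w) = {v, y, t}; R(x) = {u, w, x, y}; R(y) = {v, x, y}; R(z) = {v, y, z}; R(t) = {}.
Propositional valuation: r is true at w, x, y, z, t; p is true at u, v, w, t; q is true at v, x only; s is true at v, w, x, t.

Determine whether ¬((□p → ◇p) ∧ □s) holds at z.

At z: (□p → ◇p) ∧ □s is false, so ¬((□p → ◇p) ∧ □s) is true.
  At z: □p → ◇p is true, □s is false, so (□p → ◇p) ∧ □s is false.
    At z: □p is false, ◇p is true, so □p → ◇p is true.
      At z: □p requires p at every successor {v, y, z}.
        p fails at y, so □p is false at z.
      At z: ◇p requires p at some successor in {v, y, z}.
        p holds at v, so ◇p is true at z.
    At z: □s requires s at every successor {v, y, z}.
      s fails at y, so □s is false at z.

Yes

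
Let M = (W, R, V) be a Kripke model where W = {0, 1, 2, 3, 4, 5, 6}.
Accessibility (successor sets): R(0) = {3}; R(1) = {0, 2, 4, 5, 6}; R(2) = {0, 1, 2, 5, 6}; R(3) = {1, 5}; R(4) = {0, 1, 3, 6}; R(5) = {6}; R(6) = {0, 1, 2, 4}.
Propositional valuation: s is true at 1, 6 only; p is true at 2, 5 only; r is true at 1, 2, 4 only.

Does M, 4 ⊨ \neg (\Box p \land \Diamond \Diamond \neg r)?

Yes

Recall that \Box ψ holds at a world iff ψ holds at every accessible world, and \Diamond ψ holds iff ψ holds at some accessible world.
At 4: \Box p \land \Diamond \Diamond \neg r is false, so \neg (\Box p \land \Diamond \Diamond \neg r) is true.
  At 4: \Box p is false, \Diamond \Diamond \neg r is true, so \Box p \land \Diamond \Diamond \neg r is false.
    At 4: \Box p requires p at every successor {0, 1, 3, 6}.
      p fails at 0, so \Box p is false at 4.
    At 4: \Diamond \Diamond \neg r requires \Diamond \neg r at some successor in {0, 1, 3, 6}.
      \Diamond \neg r holds at 0, so \Diamond \Diamond \neg r is true at 4.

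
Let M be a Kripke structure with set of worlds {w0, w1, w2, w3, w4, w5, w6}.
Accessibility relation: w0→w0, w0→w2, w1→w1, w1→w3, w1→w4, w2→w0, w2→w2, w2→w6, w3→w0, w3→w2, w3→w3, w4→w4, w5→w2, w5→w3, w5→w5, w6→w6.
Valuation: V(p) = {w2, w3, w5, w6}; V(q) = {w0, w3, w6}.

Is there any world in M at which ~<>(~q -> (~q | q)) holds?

No

Let φ = ~<>(~q -> (~q | q)). Evaluate φ at each world:
  w0 (successors {w0, w2}): φ is false.
  w1 (successors {w1, w3, w4}): φ is false.
  w2 (successors {w0, w2, w6}): φ is false.
  w3 (successors {w0, w2, w3}): φ is false.
  w4 (successors {w4}): φ is false.
  w5 (successors {w2, w3, w5}): φ is false.
  w6 (successors {w6}): φ is false.
For instance, at w1:
  At w1: <>(~q -> (~q | q)) is true, so ~<>(~q -> (~q | q)) is false.
    At w1: <>(~q -> (~q | q)) requires ~q -> (~q | q) at some successor in {w1, w3, w4}.
      ~q -> (~q | q) holds at w1, so <>(~q -> (~q | q)) is true at w1.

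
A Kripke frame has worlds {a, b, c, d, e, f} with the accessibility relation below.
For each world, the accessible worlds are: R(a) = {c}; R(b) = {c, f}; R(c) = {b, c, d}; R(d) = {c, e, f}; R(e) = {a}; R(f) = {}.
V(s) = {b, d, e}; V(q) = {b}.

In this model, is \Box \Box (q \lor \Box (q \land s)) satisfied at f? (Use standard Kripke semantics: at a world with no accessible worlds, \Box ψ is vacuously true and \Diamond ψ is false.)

At f: no accessible worlds, so \Box \Box (q \lor \Box (q \land s)) holds vacuously.

Yes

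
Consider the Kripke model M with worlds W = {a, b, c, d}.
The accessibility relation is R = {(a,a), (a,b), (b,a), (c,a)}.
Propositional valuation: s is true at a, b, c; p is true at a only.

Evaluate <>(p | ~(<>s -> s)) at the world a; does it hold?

Yes

At a: <>(p | ~(<>s -> s)) requires p | ~(<>s -> s) at some successor in {a, b}.
  p | ~(<>s -> s) holds at a, so <>(p | ~(<>s -> s)) is true at a.
    At a: p is true, ~(<>s -> s) is false, so p | ~(<>s -> s) is true.
      At a: <>s -> s is true, so ~(<>s -> s) is false.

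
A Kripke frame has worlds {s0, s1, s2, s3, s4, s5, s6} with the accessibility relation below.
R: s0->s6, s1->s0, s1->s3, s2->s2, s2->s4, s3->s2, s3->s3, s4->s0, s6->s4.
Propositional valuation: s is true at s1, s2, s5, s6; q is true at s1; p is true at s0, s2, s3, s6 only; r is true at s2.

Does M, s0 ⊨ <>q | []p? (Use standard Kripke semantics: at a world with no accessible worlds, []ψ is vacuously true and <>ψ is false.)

Yes

Recall that []ψ holds at a world iff ψ holds at every accessible world, and <>ψ holds iff ψ holds at some accessible world.
At s0: <>q is false, []p is true, so <>q | []p is true.
  At s0: <>q requires q at some successor in {s6}.
    At s6: q is false.
  So <>q is false at s0.
  At s0: []p requires p at every successor {s6}.
    At s6: p is true.
  So []p is true at s0.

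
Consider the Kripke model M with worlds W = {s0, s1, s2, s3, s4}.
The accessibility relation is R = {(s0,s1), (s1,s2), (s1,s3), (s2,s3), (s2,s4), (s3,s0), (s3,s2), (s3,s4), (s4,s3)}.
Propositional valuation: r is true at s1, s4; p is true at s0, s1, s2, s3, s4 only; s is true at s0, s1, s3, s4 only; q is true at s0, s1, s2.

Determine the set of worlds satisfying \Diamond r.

Let φ = \Diamond r. Evaluate φ at each world:
  s0 (successors {s1}): φ is true.
  s1 (successors {s2, s3}): φ is false.
  s2 (successors {s3, s4}): φ is true.
  s3 (successors {s0, s2, s4}): φ is true.
  s4 (successors {s3}): φ is false.
For instance, at s0:
  At s0: \Diamond r requires r at some successor in {s1}.
    r holds at s1, so \Diamond r is true at s0.
Satisfying worlds: {s0, s2, s3}

s0, s2, s3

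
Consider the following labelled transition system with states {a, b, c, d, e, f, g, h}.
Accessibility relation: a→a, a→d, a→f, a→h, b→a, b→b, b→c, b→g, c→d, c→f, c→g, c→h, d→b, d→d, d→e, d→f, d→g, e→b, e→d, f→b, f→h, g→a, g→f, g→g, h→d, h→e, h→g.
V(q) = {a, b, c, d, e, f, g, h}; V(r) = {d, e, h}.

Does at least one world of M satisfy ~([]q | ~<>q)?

No

Let φ = ~([]q | ~<>q). Evaluate φ at each world:
  a (successors {a, d, f, h}): φ is false.
  b (successors {a, b, c, g}): φ is false.
  c (successors {d, f, g, h}): φ is false.
  d (successors {b, d, e, f, g}): φ is false.
  e (successors {b, d}): φ is false.
  f (successors {b, h}): φ is false.
  g (successors {a, f, g}): φ is false.
  h (successors {d, e, g}): φ is false.
For instance, at h:
  At h: []q | ~<>q is true, so ~([]q | ~<>q) is false.
    At h: []q is true, ~<>q is false, so []q | ~<>q is true.
      At h: []q requires q at every successor {d, e, g}.
        At d: q is true.
        At e: q is true.
        At g: q is true.
      So []q is true at h.
      At h: <>q is true, so ~<>q is false.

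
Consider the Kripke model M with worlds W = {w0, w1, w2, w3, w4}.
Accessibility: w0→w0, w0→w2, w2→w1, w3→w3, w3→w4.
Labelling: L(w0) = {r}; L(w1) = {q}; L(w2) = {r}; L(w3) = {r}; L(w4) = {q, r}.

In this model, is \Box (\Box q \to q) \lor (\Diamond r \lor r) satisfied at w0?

At w0: \Box (\Box q \to q) is false, \Diamond r \lor r is true, so \Box (\Box q \to q) \lor (\Diamond r \lor r) is true.
  At w0: \Box (\Box q \to q) requires \Box q \to q at every successor {w0, w2}.
    \Box q \to q fails at w2, so \Box (\Box q \to q) is false at w0.
      At w2: \Box q is true, q is false, so \Box q \to q is false.
  At w0: \Diamond r is true, r is true, so \Diamond r \lor r is true.
    At w0: \Diamond r requires r at some successor in {w0, w2}.
      r holds at w0, so \Diamond r is true at w0.

Yes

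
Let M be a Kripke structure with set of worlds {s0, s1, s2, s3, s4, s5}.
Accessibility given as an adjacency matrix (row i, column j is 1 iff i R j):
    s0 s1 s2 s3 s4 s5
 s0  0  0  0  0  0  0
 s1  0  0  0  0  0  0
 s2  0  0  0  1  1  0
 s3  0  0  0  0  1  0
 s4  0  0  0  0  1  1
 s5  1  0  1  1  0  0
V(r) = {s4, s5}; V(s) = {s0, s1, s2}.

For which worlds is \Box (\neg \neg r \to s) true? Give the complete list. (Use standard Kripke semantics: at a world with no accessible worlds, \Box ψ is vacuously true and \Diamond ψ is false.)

s0, s1, s5

Let φ = \Box (\neg \neg r \to s). Evaluate φ at each world:
  s0 (successors ∅): φ is true.
  s1 (successors ∅): φ is true.
  s2 (successors {s3, s4}): φ is false.
  s3 (successors {s4}): φ is false.
  s4 (successors {s4, s5}): φ is false.
  s5 (successors {s0, s2, s3}): φ is true.
For instance, at s5:
  At s5: \Box (\neg \neg r \to s) requires \neg \neg r \to s at every successor {s0, s2, s3}.
    At s0: \neg \neg r \to s is true.
    At s2: \neg \neg r \to s is true.
    At s3: \neg \neg r \to s is true.
  So \Box (\neg \neg r \to s) is true at s5.
Satisfying worlds: {s0, s1, s5}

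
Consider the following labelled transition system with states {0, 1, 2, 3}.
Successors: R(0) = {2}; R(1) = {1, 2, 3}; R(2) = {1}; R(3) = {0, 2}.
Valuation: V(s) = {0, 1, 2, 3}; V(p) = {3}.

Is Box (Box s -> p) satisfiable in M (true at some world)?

No

Recall that Box ψ holds at a world iff ψ holds at every accessible world, and Dia ψ holds iff ψ holds at some accessible world.
Let φ = Box (Box s -> p). Evaluate φ at each world:
  0 (successors {2}): φ is false.
  1 (successors {1, 2, 3}): φ is false.
  2 (successors {1}): φ is false.
  3 (successors {0, 2}): φ is false.
For instance, at 0:
  At 0: Box (Box s -> p) requires Box s -> p at every successor {2}.
    Box s -> p fails at 2, so Box (Box s -> p) is false at 0.
      At 2: Box s is true, p is false, so Box s -> p is false.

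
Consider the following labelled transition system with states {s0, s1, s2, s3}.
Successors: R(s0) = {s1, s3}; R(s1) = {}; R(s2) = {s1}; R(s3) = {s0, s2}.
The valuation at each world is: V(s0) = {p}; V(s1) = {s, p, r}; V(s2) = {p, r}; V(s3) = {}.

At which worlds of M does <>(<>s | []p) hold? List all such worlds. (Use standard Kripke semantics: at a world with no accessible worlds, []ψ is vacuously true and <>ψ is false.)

Recall that []ψ holds at a world iff ψ holds at every accessible world, and <>ψ holds iff ψ holds at some accessible world.
Let φ = <>(<>s | []p). Evaluate φ at each world:
  s0 (successors {s1, s3}): φ is true.
  s1 (successors ∅): φ is false.
  s2 (successors {s1}): φ is true.
  s3 (successors {s0, s2}): φ is true.
For instance, at s0:
  At s0: <>(<>s | []p) requires <>s | []p at some successor in {s1, s3}.
    <>s | []p holds at s1, so <>(<>s | []p) is true at s0.
      At s1: <>s is false, []p is true, so <>s | []p is true.
Satisfying worlds: {s0, s2, s3}

s0, s2, s3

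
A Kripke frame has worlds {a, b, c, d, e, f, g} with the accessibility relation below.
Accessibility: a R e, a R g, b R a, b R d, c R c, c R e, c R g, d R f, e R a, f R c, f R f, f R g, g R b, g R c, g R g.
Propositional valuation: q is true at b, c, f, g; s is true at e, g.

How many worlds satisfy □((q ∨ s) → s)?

Let φ = □((q ∨ s) → s). Evaluate φ at each world:
  a (successors {e, g}): φ is true.
  b (successors {a, d}): φ is true.
  c (successors {c, e, g}): φ is false.
  d (successors {f}): φ is false.
  e (successors {a}): φ is true.
  f (successors {c, f, g}): φ is false.
  g (successors {b, c, g}): φ is false.
For instance, at e:
  At e: □((q ∨ s) → s) requires (q ∨ s) → s at every successor {a}.
    At a: (q ∨ s) → s is true.
  So □((q ∨ s) → s) is true at e.
Satisfying worlds: {a, b, e}

3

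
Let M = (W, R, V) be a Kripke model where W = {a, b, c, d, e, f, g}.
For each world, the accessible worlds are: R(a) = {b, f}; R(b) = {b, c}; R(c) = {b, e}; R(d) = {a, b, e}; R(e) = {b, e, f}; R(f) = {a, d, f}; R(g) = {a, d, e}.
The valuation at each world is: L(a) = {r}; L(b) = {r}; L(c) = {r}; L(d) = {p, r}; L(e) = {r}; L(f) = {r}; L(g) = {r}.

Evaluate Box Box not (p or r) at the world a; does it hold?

At a: Box Box not (p or r) requires Box not (p or r) at every successor {b, f}.
  Box not (p or r) fails at b, so Box Box not (p or r) is false at a.
    At b: Box not (p or r) requires not (p or r) at every successor {b, c}.
      not (p or r) fails at b, so Box not (p or r) is false at b.

No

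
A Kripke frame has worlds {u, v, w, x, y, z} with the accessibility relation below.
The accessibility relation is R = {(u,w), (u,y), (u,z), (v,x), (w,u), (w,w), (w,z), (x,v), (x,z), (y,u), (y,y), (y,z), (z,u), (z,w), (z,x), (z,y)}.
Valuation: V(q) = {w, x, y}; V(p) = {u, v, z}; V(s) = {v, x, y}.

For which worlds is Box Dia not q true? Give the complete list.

u, v, w, y, z

Let φ = Box Dia not q. Evaluate φ at each world:
  u (successors {w, y, z}): φ is true.
  v (successors {x}): φ is true.
  w (successors {u, w, z}): φ is true.
  x (successors {v, z}): φ is false.
  y (successors {u, y, z}): φ is true.
  z (successors {u, w, x, y}): φ is true.
For instance, at w:
  At w: Box Dia not q requires Dia not q at every successor {u, w, z}.
      At u: Dia not q requires not q at some successor in {w, y, z}.
        not q holds at z, so Dia not q is true at u.
      At w: Dia not q requires not q at some successor in {u, w, z}.
        not q holds at u, so Dia not q is true at w.
      At z: Dia not q requires not q at some successor in {u, w, x, y}.
        not q holds at u, so Dia not q is true at z.
  So Box Dia not q is true at w.
Satisfying worlds: {u, v, w, y, z}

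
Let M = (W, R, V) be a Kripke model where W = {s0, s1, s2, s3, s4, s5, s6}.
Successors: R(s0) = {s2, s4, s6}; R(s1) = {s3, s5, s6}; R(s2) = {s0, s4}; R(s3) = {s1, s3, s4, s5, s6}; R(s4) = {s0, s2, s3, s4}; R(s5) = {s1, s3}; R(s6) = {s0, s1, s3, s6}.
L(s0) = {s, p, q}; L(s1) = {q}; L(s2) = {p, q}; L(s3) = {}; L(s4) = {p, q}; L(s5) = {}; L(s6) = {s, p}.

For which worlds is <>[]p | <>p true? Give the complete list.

s0, s1, s2, s3, s4, s6

Let φ = <>[]p | <>p. Evaluate φ at each world:
  s0 (successors {s2, s4, s6}): φ is true.
  s1 (successors {s3, s5, s6}): φ is true.
  s2 (successors {s0, s4}): φ is true.
  s3 (successors {s1, s3, s4, s5, s6}): φ is true.
  s4 (successors {s0, s2, s3, s4}): φ is true.
  s5 (successors {s1, s3}): φ is false.
  s6 (successors {s0, s1, s3, s6}): φ is true.
For instance, at s5:
  At s5: <>[]p is false, <>p is false, so <>[]p | <>p is false.
    At s5: <>[]p requires []p at some successor in {s1, s3}.
      At s1: []p is false.
      At s3: []p is false.
    So <>[]p is false at s5.
    At s5: <>p requires p at some successor in {s1, s3}.
      At s1: p is false.
      At s3: p is false.
    So <>p is false at s5.
Satisfying worlds: {s0, s1, s2, s3, s4, s6}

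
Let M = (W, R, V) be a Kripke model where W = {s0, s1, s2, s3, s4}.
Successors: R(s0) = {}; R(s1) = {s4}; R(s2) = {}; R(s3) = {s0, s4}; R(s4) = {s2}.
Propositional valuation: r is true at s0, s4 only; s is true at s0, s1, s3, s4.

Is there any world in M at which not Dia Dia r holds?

Yes

Recall that Dia ψ holds at a world iff ψ holds at some accessible world.
Let φ = not Dia Dia r. Evaluate φ at each world:
  s0 (successors ∅): φ is true.
  s1 (successors {s4}): φ is true.
  s2 (successors ∅): φ is true.
  s3 (successors {s0, s4}): φ is true.
  s4 (successors {s2}): φ is true.
Detail at s0 (witness):
  At s0: Dia Dia r is false, so not Dia Dia r is true.
    At s0: no accessible worlds, so Dia Dia r is false.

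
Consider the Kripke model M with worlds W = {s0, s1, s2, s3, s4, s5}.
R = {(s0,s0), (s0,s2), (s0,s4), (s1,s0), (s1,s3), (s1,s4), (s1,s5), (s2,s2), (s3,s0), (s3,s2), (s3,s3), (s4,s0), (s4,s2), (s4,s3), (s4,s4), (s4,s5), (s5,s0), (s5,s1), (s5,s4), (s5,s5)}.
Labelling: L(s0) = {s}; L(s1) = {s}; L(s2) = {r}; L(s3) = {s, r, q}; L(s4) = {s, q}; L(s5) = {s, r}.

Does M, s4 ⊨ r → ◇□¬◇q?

Recall that □ψ holds at a world iff ψ holds at every accessible world, and ◇ψ holds iff ψ holds at some accessible world.
At s4: r is false, ◇□¬◇q is true, so r → ◇□¬◇q is true.
  At s4: ◇□¬◇q requires □¬◇q at some successor in {s0, s2, s3, s4, s5}.
    □¬◇q holds at s2, so ◇□¬◇q is true at s4.
      At s2: □¬◇q requires ¬◇q at every successor {s2}.
        At s2: ¬◇q is true.
      So □¬◇q is true at s2.

Yes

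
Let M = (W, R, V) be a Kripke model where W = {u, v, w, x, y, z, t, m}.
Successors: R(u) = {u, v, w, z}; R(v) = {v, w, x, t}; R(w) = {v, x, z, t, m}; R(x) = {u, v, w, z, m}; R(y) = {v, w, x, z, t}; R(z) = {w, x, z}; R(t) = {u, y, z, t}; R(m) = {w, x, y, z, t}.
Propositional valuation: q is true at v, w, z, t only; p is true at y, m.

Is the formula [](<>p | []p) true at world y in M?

At y: [](<>p | []p) requires <>p | []p at every successor {v, w, x, z, t}.
  <>p | []p fails at v, so [](<>p | []p) is false at y.
    At v: <>p is false, []p is false, so <>p | []p is false.
      At v: <>p requires p at some successor in {v, w, x, t}.
        At v: p is false.
        At w: p is false.
        At x: p is false.
        At t: p is false.
      So <>p is false at v.
      At v: []p requires p at every successor {v, w, x, t}.
        p fails at v, so []p is false at v.

No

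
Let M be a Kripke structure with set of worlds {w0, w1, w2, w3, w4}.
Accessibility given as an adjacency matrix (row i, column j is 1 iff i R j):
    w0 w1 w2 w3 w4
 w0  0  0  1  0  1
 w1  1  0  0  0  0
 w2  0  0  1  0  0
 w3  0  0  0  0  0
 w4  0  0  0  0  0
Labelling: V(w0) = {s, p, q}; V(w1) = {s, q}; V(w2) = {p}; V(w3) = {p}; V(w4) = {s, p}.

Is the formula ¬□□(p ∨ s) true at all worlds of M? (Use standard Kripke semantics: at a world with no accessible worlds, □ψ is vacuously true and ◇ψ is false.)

No

Recall that □ψ holds at a world iff ψ holds at every accessible world, and ◇ψ holds iff ψ holds at some accessible world.
Let φ = ¬□□(p ∨ s). Evaluate φ at each world:
  w0 (successors {w2, w4}): φ is false.
  w1 (successors {w0}): φ is false.
  w2 (successors {w2}): φ is false.
  w3 (successors ∅): φ is false.
  w4 (successors ∅): φ is false.
Detail at w0 (counterexample):
  At w0: □□(p ∨ s) is true, so ¬□□(p ∨ s) is false.
    At w0: □□(p ∨ s) requires □(p ∨ s) at every successor {w2, w4}.
      At w2: □(p ∨ s) is true.
      At w4: □(p ∨ s) is true.
    So □□(p ∨ s) is true at w0.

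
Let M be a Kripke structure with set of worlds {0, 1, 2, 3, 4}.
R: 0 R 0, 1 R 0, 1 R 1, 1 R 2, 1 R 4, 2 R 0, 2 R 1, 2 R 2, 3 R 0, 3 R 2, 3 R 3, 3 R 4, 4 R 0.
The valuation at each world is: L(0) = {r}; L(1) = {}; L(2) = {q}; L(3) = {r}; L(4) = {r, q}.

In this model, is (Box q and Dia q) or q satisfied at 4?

At 4: Box q and Dia q is false, q is true, so (Box q and Dia q) or q is true.
  At 4: Box q is false, Dia q is false, so Box q and Dia q is false.
    At 4: Box q requires q at every successor {0}.
      q fails at 0, so Box q is false at 4.
    At 4: Dia q requires q at some successor in {0}.
      At 0: q is false.
    So Dia q is false at 4.

Yes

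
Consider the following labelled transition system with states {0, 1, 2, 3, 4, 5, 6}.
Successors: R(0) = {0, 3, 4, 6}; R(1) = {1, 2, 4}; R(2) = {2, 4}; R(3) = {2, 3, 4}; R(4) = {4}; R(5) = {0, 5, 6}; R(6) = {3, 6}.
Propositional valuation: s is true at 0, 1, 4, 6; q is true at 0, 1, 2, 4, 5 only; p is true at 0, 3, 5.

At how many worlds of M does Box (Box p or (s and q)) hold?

1

Let φ = Box (Box p or (s and q)). Evaluate φ at each world:
  0 (successors {0, 3, 4, 6}): φ is false.
  1 (successors {1, 2, 4}): φ is false.
  2 (successors {2, 4}): φ is false.
  3 (successors {2, 3, 4}): φ is false.
  4 (successors {4}): φ is true.
  5 (successors {0, 5, 6}): φ is false.
  6 (successors {3, 6}): φ is false.
For instance, at 6:
  At 6: Box (Box p or (s and q)) requires Box p or (s and q) at every successor {3, 6}.
    Box p or (s and q) fails at 3, so Box (Box p or (s and q)) is false at 6.
      At 3: Box p is false, s and q is false, so Box p or (s and q) is false.
Satisfying worlds: {4}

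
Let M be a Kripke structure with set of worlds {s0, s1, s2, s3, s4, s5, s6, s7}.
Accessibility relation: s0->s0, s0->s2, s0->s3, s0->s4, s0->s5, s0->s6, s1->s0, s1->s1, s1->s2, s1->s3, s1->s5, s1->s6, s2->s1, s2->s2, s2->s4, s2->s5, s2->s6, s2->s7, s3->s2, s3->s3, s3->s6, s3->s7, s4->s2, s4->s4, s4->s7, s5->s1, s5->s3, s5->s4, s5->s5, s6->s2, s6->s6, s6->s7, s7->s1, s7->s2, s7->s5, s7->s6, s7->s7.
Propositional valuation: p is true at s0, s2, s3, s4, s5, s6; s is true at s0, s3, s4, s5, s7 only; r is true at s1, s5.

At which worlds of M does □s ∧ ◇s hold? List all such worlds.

none

Let φ = □s ∧ ◇s. Evaluate φ at each world:
  s0 (successors {s0, s2, s3, s4, s5, s6}): φ is false.
  s1 (successors {s0, s1, s2, s3, s5, s6}): φ is false.
  s2 (successors {s1, s2, s4, s5, s6, s7}): φ is false.
  s3 (successors {s2, s3, s6, s7}): φ is false.
  s4 (successors {s2, s4, s7}): φ is false.
  s5 (successors {s1, s3, s4, s5}): φ is false.
  s6 (successors {s2, s6, s7}): φ is false.
  s7 (successors {s1, s2, s5, s6, s7}): φ is false.
For instance, at s7:
  At s7: □s is false, ◇s is true, so □s ∧ ◇s is false.
    At s7: □s requires s at every successor {s1, s2, s5, s6, s7}.
      s fails at s1, so □s is false at s7.
    At s7: ◇s requires s at some successor in {s1, s2, s5, s6, s7}.
      s holds at s5, so ◇s is true at s7.
Satisfying worlds: none.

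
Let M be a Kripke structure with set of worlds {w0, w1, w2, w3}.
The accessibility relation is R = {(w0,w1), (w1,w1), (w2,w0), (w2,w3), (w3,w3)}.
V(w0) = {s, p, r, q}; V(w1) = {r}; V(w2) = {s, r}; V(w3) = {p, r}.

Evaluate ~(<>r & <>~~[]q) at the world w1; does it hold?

At w1: <>r & <>~~[]q is false, so ~(<>r & <>~~[]q) is true.
  At w1: <>r is true, <>~~[]q is false, so <>r & <>~~[]q is false.
    At w1: <>r requires r at some successor in {w1}.
      r holds at w1, so <>r is true at w1.
    At w1: <>~~[]q requires ~~[]q at some successor in {w1}.
      At w1: ~~[]q is false.
    So <>~~[]q is false at w1.

Yes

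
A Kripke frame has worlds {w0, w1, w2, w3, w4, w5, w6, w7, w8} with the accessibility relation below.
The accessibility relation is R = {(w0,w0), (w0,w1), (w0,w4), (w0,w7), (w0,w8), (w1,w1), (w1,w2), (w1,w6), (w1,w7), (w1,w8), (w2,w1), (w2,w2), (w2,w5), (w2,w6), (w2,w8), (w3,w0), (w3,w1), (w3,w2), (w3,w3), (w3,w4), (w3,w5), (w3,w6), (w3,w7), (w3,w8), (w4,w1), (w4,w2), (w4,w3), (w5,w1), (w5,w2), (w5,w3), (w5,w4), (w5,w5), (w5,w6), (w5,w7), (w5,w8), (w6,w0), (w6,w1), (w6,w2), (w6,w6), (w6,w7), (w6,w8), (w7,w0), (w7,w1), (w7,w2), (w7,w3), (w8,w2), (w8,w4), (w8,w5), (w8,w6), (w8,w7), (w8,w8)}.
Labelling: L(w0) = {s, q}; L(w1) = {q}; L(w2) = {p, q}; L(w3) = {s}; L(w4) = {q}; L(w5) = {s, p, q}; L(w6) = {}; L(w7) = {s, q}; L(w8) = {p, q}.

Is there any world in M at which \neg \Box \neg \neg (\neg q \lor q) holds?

Let φ = \neg \Box \neg \neg (\neg q \lor q). Evaluate φ at each world:
  w0 (successors {w0, w1, w4, w7, w8}): φ is false.
  w1 (successors {w1, w2, w6, w7, w8}): φ is false.
  w2 (successors {w1, w2, w5, w6, w8}): φ is false.
  w3 (successors {w0, w1, w2, w3, w4, w5, w6, w7, w8}): φ is false.
  w4 (successors {w1, w2, w3}): φ is false.
  w5 (successors {w1, w2, w3, w4, w5, w6, w7, w8}): φ is false.
  w6 (successors {w0, w1, w2, w6, w7, w8}): φ is false.
  w7 (successors {w0, w1, w2, w3}): φ is false.
  w8 (successors {w2, w4, w5, w6, w7, w8}): φ is false.
For instance, at w6:
  At w6: \Box \neg \neg (\neg q \lor q) is true, so \neg \Box \neg \neg (\neg q \lor q) is false.
    At w6: \Box \neg \neg (\neg q \lor q) requires \neg \neg (\neg q \lor q) at every successor {w0, w1, w2, w6, w7, w8}.
      At w0: \neg \neg (\neg q \lor q) is true.
      At w1: \neg \neg (\neg q \lor q) is true.
      At w2: \neg \neg (\neg q \lor q) is true.
      At w6: \neg \neg (\neg q \lor q) is true.
      At w7: \neg \neg (\neg q \lor q) is true.
      At w8: \neg \neg (\neg q \lor q) is true.
    So \Box \neg \neg (\neg q \lor q) is true at w6.

No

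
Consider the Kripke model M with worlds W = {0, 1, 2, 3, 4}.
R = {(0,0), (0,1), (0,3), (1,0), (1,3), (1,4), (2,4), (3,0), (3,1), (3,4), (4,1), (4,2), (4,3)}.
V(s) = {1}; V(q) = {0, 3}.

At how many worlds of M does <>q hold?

4

Let φ = <>q. Evaluate φ at each world:
  0 (successors {0, 1, 3}): φ is true.
  1 (successors {0, 3, 4}): φ is true.
  2 (successors {4}): φ is false.
  3 (successors {0, 1, 4}): φ is true.
  4 (successors {1, 2, 3}): φ is true.
For instance, at 4:
  At 4: <>q requires q at some successor in {1, 2, 3}.
    q holds at 3, so <>q is true at 4.
Satisfying worlds: {0, 1, 3, 4}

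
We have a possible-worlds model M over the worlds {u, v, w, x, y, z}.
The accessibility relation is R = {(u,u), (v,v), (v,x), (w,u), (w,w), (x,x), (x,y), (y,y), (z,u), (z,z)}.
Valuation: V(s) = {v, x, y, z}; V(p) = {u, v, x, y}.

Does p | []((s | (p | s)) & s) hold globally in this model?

Recall that []ψ holds at a world iff ψ holds at every accessible world, and <>ψ holds iff ψ holds at some accessible world.
Let φ = p | []((s | (p | s)) & s). Evaluate φ at each world:
  u (successors {u}): φ is true.
  v (successors {v, x}): φ is true.
  w (successors {u, w}): φ is false.
  x (successors {x, y}): φ is true.
  y (successors {y}): φ is true.
  z (successors {u, z}): φ is false.
Detail at w (counterexample):
  At w: p is false, []((s | (p | s)) & s) is false, so p | []((s | (p | s)) & s) is false.
    At w: []((s | (p | s)) & s) requires (s | (p | s)) & s at every successor {u, w}.
      (s | (p | s)) & s fails at u, so []((s | (p | s)) & s) is false at w.

No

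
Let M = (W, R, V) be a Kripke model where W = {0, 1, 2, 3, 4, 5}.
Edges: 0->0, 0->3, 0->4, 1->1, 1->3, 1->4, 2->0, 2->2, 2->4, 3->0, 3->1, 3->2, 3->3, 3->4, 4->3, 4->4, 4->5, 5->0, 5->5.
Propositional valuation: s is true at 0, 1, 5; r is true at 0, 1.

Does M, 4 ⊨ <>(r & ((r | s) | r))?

No

At 4: <>(r & ((r | s) | r)) requires r & ((r | s) | r) at some successor in {3, 4, 5}.
  At 3: r & ((r | s) | r) is false.
  At 4: r & ((r | s) | r) is false.
  At 5: r & ((r | s) | r) is false.
So <>(r & ((r | s) | r)) is false at 4.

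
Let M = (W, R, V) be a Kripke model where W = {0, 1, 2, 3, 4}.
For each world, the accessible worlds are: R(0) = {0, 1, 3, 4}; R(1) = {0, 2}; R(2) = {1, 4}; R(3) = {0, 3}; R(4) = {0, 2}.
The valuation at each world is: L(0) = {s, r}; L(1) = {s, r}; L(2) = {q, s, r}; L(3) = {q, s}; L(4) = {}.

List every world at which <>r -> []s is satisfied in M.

1, 3, 4

Recall that []ψ holds at a world iff ψ holds at every accessible world, and <>ψ holds iff ψ holds at some accessible world.
Let φ = <>r -> []s. Evaluate φ at each world:
  0 (successors {0, 1, 3, 4}): φ is false.
  1 (successors {0, 2}): φ is true.
  2 (successors {1, 4}): φ is false.
  3 (successors {0, 3}): φ is true.
  4 (successors {0, 2}): φ is true.
For instance, at 2:
  At 2: <>r is true, []s is false, so <>r -> []s is false.
    At 2: <>r requires r at some successor in {1, 4}.
      r holds at 1, so <>r is true at 2.
    At 2: []s requires s at every successor {1, 4}.
      s fails at 4, so []s is false at 2.
Satisfying worlds: {1, 3, 4}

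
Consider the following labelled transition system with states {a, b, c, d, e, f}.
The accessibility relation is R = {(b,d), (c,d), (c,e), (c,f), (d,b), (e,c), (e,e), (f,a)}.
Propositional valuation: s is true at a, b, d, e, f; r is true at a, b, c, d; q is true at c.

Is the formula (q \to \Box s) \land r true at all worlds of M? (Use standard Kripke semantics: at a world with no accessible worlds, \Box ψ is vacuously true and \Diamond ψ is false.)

Recall that \Box ψ holds at a world iff ψ holds at every accessible world, and \Diamond ψ holds iff ψ holds at some accessible world.
Let φ = (q \to \Box s) \land r. Evaluate φ at each world:
  a (successors ∅): φ is true.
  b (successors {d}): φ is true.
  c (successors {d, e, f}): φ is true.
  d (successors {b}): φ is true.
  e (successors {c, e}): φ is false.
  f (successors {a}): φ is false.
Detail at e (counterexample):
  At e: q \to \Box s is true, r is false, so (q \to \Box s) \land r is false.
    At e: q is false, \Box s is false, so q \to \Box s is true.
      At e: \Box s requires s at every successor {c, e}.
        s fails at c, so \Box s is false at e.

No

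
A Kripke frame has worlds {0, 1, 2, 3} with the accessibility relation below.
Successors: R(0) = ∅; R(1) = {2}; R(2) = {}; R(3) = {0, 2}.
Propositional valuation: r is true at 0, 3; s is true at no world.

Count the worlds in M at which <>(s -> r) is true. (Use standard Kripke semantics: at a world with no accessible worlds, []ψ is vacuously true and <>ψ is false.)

2

Let φ = <>(s -> r). Evaluate φ at each world:
  0 (successors ∅): φ is false.
  1 (successors {2}): φ is true.
  2 (successors ∅): φ is false.
  3 (successors {0, 2}): φ is true.
For instance, at 3:
  At 3: <>(s -> r) requires s -> r at some successor in {0, 2}.
    s -> r holds at 0, so <>(s -> r) is true at 3.
Satisfying worlds: {1, 3}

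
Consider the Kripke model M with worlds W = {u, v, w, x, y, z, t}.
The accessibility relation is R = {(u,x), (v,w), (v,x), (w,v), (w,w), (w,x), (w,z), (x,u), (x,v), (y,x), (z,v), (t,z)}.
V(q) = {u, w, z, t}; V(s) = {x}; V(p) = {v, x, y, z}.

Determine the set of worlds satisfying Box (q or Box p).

Let φ = Box (q or Box p). Evaluate φ at each world:
  u (successors {x}): φ is false.
  v (successors {w, x}): φ is false.
  w (successors {v, w, x, z}): φ is false.
  x (successors {u, v}): φ is false.
  y (successors {x}): φ is false.
  z (successors {v}): φ is false.
  t (successors {z}): φ is true.
For instance, at u:
  At u: Box (q or Box p) requires q or Box p at every successor {x}.
    q or Box p fails at x, so Box (q or Box p) is false at u.
      At x: q is false, Box p is false, so q or Box p is false.
Satisfying worlds: {t}

t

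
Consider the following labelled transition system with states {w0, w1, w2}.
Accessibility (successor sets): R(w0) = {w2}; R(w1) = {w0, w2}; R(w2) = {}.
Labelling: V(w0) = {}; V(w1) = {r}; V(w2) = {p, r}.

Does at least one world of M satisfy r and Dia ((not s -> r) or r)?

Let φ = r and Dia ((not s -> r) or r). Evaluate φ at each world:
  w0 (successors {w2}): φ is false.
  w1 (successors {w0, w2}): φ is true.
  w2 (successors ∅): φ is false.
Detail at w1 (witness):
  At w1: r is true, Dia ((not s -> r) or r) is true, so r and Dia ((not s -> r) or r) is true.
    At w1: Dia ((not s -> r) or r) requires (not s -> r) or r at some successor in {w0, w2}.
      (not s -> r) or r holds at w2, so Dia ((not s -> r) or r) is true at w1.

Yes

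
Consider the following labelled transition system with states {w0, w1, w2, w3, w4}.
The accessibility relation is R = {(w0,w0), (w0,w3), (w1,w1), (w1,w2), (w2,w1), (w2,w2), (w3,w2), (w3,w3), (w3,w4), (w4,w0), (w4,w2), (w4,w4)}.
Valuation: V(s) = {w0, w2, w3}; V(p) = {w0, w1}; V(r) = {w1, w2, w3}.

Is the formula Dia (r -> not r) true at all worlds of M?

Let φ = Dia (r -> not r). Evaluate φ at each world:
  w0 (successors {w0, w3}): φ is true.
  w1 (successors {w1, w2}): φ is false.
  w2 (successors {w1, w2}): φ is false.
  w3 (successors {w2, w3, w4}): φ is true.
  w4 (successors {w0, w2, w4}): φ is true.
Detail at w1 (counterexample):
  At w1: Dia (r -> not r) requires r -> not r at some successor in {w1, w2}.
    At w1: r -> not r is false.
    At w2: r -> not r is false.
  So Dia (r -> not r) is false at w1.

No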